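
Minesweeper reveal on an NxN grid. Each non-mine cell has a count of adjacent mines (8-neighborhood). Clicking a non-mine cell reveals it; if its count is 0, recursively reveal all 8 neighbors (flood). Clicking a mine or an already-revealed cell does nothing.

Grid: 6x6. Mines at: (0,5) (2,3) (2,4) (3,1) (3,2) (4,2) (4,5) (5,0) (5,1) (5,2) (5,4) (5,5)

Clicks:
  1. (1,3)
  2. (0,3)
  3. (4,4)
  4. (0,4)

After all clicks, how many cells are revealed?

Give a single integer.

Answer: 14

Derivation:
Click 1 (1,3) count=2: revealed 1 new [(1,3)] -> total=1
Click 2 (0,3) count=0: revealed 12 new [(0,0) (0,1) (0,2) (0,3) (0,4) (1,0) (1,1) (1,2) (1,4) (2,0) (2,1) (2,2)] -> total=13
Click 3 (4,4) count=3: revealed 1 new [(4,4)] -> total=14
Click 4 (0,4) count=1: revealed 0 new [(none)] -> total=14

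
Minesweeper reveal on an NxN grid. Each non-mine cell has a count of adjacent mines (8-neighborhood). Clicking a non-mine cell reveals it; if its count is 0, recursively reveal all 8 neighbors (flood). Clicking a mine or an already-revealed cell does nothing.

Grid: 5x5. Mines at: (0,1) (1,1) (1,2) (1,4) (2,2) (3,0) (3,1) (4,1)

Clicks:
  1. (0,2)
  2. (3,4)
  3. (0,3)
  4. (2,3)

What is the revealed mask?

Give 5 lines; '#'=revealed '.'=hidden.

Click 1 (0,2) count=3: revealed 1 new [(0,2)] -> total=1
Click 2 (3,4) count=0: revealed 8 new [(2,3) (2,4) (3,2) (3,3) (3,4) (4,2) (4,3) (4,4)] -> total=9
Click 3 (0,3) count=2: revealed 1 new [(0,3)] -> total=10
Click 4 (2,3) count=3: revealed 0 new [(none)] -> total=10

Answer: ..##.
.....
...##
..###
..###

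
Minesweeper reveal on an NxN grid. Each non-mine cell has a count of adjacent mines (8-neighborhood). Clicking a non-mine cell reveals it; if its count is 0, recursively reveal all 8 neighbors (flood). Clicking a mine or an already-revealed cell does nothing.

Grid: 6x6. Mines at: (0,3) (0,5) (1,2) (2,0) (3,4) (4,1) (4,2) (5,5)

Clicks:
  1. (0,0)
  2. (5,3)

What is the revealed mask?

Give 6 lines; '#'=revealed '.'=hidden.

Answer: ##....
##....
......
......
......
...#..

Derivation:
Click 1 (0,0) count=0: revealed 4 new [(0,0) (0,1) (1,0) (1,1)] -> total=4
Click 2 (5,3) count=1: revealed 1 new [(5,3)] -> total=5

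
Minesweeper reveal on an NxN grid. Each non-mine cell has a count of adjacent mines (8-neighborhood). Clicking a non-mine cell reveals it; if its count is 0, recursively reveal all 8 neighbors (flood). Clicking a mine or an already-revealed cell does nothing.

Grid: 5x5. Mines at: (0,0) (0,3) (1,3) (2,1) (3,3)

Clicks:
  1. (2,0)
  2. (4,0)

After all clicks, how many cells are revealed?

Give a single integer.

Answer: 7

Derivation:
Click 1 (2,0) count=1: revealed 1 new [(2,0)] -> total=1
Click 2 (4,0) count=0: revealed 6 new [(3,0) (3,1) (3,2) (4,0) (4,1) (4,2)] -> total=7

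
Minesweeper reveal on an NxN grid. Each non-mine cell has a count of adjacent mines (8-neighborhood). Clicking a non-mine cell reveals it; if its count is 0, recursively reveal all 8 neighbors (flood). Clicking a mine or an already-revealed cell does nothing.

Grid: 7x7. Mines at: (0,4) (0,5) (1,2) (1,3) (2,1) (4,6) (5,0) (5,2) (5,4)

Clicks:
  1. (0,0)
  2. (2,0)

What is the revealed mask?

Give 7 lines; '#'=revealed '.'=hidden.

Answer: ##.....
##.....
#......
.......
.......
.......
.......

Derivation:
Click 1 (0,0) count=0: revealed 4 new [(0,0) (0,1) (1,0) (1,1)] -> total=4
Click 2 (2,0) count=1: revealed 1 new [(2,0)] -> total=5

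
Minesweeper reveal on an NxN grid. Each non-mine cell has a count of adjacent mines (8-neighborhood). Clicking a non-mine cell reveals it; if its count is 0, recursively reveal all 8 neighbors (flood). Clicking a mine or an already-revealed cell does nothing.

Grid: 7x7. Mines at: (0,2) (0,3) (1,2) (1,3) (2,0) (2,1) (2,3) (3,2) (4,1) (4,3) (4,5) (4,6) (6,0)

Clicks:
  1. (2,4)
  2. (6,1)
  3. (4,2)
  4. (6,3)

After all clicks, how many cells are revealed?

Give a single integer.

Answer: 14

Derivation:
Click 1 (2,4) count=2: revealed 1 new [(2,4)] -> total=1
Click 2 (6,1) count=1: revealed 1 new [(6,1)] -> total=2
Click 3 (4,2) count=3: revealed 1 new [(4,2)] -> total=3
Click 4 (6,3) count=0: revealed 11 new [(5,1) (5,2) (5,3) (5,4) (5,5) (5,6) (6,2) (6,3) (6,4) (6,5) (6,6)] -> total=14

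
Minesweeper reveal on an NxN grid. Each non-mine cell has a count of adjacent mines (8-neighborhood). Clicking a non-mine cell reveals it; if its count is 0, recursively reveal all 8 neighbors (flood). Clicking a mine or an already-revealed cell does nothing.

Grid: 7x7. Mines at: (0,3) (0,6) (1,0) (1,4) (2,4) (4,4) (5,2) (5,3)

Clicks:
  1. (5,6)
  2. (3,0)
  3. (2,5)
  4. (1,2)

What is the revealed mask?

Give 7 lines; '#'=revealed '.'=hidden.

Answer: .......
.###.##
####.##
####.##
####.##
##..###
##..###

Derivation:
Click 1 (5,6) count=0: revealed 14 new [(1,5) (1,6) (2,5) (2,6) (3,5) (3,6) (4,5) (4,6) (5,4) (5,5) (5,6) (6,4) (6,5) (6,6)] -> total=14
Click 2 (3,0) count=0: revealed 19 new [(1,1) (1,2) (1,3) (2,0) (2,1) (2,2) (2,3) (3,0) (3,1) (3,2) (3,3) (4,0) (4,1) (4,2) (4,3) (5,0) (5,1) (6,0) (6,1)] -> total=33
Click 3 (2,5) count=2: revealed 0 new [(none)] -> total=33
Click 4 (1,2) count=1: revealed 0 new [(none)] -> total=33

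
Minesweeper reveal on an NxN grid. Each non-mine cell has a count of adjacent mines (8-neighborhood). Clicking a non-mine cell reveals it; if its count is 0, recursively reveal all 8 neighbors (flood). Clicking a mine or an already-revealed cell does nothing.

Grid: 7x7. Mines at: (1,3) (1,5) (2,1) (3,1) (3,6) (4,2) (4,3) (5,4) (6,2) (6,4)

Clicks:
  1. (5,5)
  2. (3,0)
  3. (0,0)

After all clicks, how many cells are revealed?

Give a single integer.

Click 1 (5,5) count=2: revealed 1 new [(5,5)] -> total=1
Click 2 (3,0) count=2: revealed 1 new [(3,0)] -> total=2
Click 3 (0,0) count=0: revealed 6 new [(0,0) (0,1) (0,2) (1,0) (1,1) (1,2)] -> total=8

Answer: 8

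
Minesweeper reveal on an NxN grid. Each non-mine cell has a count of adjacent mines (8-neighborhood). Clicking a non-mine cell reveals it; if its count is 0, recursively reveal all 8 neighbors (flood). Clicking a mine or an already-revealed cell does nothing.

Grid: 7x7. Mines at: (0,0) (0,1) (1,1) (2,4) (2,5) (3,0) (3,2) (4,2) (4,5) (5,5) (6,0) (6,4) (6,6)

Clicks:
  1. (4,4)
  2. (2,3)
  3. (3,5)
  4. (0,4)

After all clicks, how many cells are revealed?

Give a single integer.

Click 1 (4,4) count=2: revealed 1 new [(4,4)] -> total=1
Click 2 (2,3) count=2: revealed 1 new [(2,3)] -> total=2
Click 3 (3,5) count=3: revealed 1 new [(3,5)] -> total=3
Click 4 (0,4) count=0: revealed 10 new [(0,2) (0,3) (0,4) (0,5) (0,6) (1,2) (1,3) (1,4) (1,5) (1,6)] -> total=13

Answer: 13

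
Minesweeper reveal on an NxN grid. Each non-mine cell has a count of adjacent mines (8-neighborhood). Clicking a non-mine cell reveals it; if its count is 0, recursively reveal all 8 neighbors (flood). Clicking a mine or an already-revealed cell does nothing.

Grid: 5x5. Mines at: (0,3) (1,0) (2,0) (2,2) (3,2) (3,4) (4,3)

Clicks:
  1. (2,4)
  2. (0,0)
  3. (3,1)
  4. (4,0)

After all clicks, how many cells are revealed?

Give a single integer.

Answer: 6

Derivation:
Click 1 (2,4) count=1: revealed 1 new [(2,4)] -> total=1
Click 2 (0,0) count=1: revealed 1 new [(0,0)] -> total=2
Click 3 (3,1) count=3: revealed 1 new [(3,1)] -> total=3
Click 4 (4,0) count=0: revealed 3 new [(3,0) (4,0) (4,1)] -> total=6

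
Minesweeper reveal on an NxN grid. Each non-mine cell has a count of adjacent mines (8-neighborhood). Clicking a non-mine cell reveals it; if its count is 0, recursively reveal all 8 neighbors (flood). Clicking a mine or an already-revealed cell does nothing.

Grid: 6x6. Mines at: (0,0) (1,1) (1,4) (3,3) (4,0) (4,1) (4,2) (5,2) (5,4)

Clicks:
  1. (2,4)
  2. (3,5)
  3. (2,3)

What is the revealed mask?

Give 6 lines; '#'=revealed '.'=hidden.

Answer: ......
......
...###
....##
....##
......

Derivation:
Click 1 (2,4) count=2: revealed 1 new [(2,4)] -> total=1
Click 2 (3,5) count=0: revealed 5 new [(2,5) (3,4) (3,5) (4,4) (4,5)] -> total=6
Click 3 (2,3) count=2: revealed 1 new [(2,3)] -> total=7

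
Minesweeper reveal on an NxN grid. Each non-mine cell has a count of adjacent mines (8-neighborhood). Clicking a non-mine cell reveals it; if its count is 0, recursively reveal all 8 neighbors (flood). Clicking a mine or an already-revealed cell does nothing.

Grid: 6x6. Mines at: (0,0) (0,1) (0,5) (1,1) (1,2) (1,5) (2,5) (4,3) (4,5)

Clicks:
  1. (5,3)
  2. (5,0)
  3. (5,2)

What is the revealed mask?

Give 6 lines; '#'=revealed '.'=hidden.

Answer: ......
......
###...
###...
###...
####..

Derivation:
Click 1 (5,3) count=1: revealed 1 new [(5,3)] -> total=1
Click 2 (5,0) count=0: revealed 12 new [(2,0) (2,1) (2,2) (3,0) (3,1) (3,2) (4,0) (4,1) (4,2) (5,0) (5,1) (5,2)] -> total=13
Click 3 (5,2) count=1: revealed 0 new [(none)] -> total=13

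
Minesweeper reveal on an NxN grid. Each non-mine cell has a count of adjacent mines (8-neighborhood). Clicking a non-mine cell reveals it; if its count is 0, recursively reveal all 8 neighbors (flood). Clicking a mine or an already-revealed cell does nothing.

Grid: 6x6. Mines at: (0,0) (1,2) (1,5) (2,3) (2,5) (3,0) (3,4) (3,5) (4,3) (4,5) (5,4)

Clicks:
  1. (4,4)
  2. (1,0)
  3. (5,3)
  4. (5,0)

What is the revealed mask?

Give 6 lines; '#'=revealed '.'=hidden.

Answer: ......
#.....
......
......
###.#.
####..

Derivation:
Click 1 (4,4) count=5: revealed 1 new [(4,4)] -> total=1
Click 2 (1,0) count=1: revealed 1 new [(1,0)] -> total=2
Click 3 (5,3) count=2: revealed 1 new [(5,3)] -> total=3
Click 4 (5,0) count=0: revealed 6 new [(4,0) (4,1) (4,2) (5,0) (5,1) (5,2)] -> total=9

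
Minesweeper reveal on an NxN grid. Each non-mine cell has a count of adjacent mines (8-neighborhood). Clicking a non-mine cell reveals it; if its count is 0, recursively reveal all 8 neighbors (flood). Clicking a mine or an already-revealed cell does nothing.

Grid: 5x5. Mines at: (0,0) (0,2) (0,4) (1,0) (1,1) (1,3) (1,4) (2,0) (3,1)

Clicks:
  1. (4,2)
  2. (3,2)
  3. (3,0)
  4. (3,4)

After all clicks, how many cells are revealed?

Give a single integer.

Click 1 (4,2) count=1: revealed 1 new [(4,2)] -> total=1
Click 2 (3,2) count=1: revealed 1 new [(3,2)] -> total=2
Click 3 (3,0) count=2: revealed 1 new [(3,0)] -> total=3
Click 4 (3,4) count=0: revealed 7 new [(2,2) (2,3) (2,4) (3,3) (3,4) (4,3) (4,4)] -> total=10

Answer: 10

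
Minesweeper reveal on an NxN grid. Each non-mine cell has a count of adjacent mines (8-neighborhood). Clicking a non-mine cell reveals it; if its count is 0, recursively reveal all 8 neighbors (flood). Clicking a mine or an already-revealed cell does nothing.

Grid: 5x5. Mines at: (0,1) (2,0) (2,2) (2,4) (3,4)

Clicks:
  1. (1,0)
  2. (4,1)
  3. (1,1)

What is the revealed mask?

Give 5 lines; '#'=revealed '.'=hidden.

Click 1 (1,0) count=2: revealed 1 new [(1,0)] -> total=1
Click 2 (4,1) count=0: revealed 8 new [(3,0) (3,1) (3,2) (3,3) (4,0) (4,1) (4,2) (4,3)] -> total=9
Click 3 (1,1) count=3: revealed 1 new [(1,1)] -> total=10

Answer: .....
##...
.....
####.
####.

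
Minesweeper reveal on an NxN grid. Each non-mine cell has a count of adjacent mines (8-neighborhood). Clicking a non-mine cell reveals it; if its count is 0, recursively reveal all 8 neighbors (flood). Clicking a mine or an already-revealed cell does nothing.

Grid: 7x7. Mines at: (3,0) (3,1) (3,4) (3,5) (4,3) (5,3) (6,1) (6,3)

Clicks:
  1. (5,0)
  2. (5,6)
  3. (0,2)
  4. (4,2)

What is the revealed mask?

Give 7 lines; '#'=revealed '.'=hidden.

Click 1 (5,0) count=1: revealed 1 new [(5,0)] -> total=1
Click 2 (5,6) count=0: revealed 9 new [(4,4) (4,5) (4,6) (5,4) (5,5) (5,6) (6,4) (6,5) (6,6)] -> total=10
Click 3 (0,2) count=0: revealed 21 new [(0,0) (0,1) (0,2) (0,3) (0,4) (0,5) (0,6) (1,0) (1,1) (1,2) (1,3) (1,4) (1,5) (1,6) (2,0) (2,1) (2,2) (2,3) (2,4) (2,5) (2,6)] -> total=31
Click 4 (4,2) count=3: revealed 1 new [(4,2)] -> total=32

Answer: #######
#######
#######
.......
..#.###
#...###
....###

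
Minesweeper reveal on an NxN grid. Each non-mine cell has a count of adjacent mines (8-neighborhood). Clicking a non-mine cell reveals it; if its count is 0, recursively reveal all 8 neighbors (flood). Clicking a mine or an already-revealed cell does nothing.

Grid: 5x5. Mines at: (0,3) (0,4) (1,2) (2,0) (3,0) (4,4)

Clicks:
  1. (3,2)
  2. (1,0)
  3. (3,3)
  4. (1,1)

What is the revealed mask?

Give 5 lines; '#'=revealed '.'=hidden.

Click 1 (3,2) count=0: revealed 9 new [(2,1) (2,2) (2,3) (3,1) (3,2) (3,3) (4,1) (4,2) (4,3)] -> total=9
Click 2 (1,0) count=1: revealed 1 new [(1,0)] -> total=10
Click 3 (3,3) count=1: revealed 0 new [(none)] -> total=10
Click 4 (1,1) count=2: revealed 1 new [(1,1)] -> total=11

Answer: .....
##...
.###.
.###.
.###.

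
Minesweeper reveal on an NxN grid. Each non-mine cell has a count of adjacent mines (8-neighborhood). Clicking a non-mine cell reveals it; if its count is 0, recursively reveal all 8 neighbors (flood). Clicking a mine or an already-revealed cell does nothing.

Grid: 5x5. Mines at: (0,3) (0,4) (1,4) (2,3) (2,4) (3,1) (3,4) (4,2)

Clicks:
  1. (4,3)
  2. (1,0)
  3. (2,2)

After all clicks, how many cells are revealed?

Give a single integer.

Answer: 10

Derivation:
Click 1 (4,3) count=2: revealed 1 new [(4,3)] -> total=1
Click 2 (1,0) count=0: revealed 9 new [(0,0) (0,1) (0,2) (1,0) (1,1) (1,2) (2,0) (2,1) (2,2)] -> total=10
Click 3 (2,2) count=2: revealed 0 new [(none)] -> total=10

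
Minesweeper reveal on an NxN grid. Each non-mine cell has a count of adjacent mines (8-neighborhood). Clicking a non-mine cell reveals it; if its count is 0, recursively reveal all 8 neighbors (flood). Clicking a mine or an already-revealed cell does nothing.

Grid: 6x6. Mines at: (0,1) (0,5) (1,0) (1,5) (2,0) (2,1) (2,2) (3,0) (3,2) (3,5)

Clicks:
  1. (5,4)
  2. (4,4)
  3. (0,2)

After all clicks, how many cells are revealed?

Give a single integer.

Click 1 (5,4) count=0: revealed 12 new [(4,0) (4,1) (4,2) (4,3) (4,4) (4,5) (5,0) (5,1) (5,2) (5,3) (5,4) (5,5)] -> total=12
Click 2 (4,4) count=1: revealed 0 new [(none)] -> total=12
Click 3 (0,2) count=1: revealed 1 new [(0,2)] -> total=13

Answer: 13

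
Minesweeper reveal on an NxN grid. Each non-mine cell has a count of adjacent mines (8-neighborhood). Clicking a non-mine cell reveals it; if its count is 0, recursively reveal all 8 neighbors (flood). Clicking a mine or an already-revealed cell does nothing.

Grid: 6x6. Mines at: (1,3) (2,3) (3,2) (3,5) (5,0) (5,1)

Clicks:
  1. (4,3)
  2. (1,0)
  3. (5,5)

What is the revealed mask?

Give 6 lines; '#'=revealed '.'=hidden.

Click 1 (4,3) count=1: revealed 1 new [(4,3)] -> total=1
Click 2 (1,0) count=0: revealed 13 new [(0,0) (0,1) (0,2) (1,0) (1,1) (1,2) (2,0) (2,1) (2,2) (3,0) (3,1) (4,0) (4,1)] -> total=14
Click 3 (5,5) count=0: revealed 7 new [(4,2) (4,4) (4,5) (5,2) (5,3) (5,4) (5,5)] -> total=21

Answer: ###...
###...
###...
##....
######
..####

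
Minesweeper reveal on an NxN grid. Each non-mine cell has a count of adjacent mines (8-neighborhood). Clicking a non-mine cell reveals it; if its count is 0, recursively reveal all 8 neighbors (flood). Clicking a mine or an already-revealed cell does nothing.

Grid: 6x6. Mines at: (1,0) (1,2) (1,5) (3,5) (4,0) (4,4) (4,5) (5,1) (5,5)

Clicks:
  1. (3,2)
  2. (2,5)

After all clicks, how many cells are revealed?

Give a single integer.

Click 1 (3,2) count=0: revealed 9 new [(2,1) (2,2) (2,3) (3,1) (3,2) (3,3) (4,1) (4,2) (4,3)] -> total=9
Click 2 (2,5) count=2: revealed 1 new [(2,5)] -> total=10

Answer: 10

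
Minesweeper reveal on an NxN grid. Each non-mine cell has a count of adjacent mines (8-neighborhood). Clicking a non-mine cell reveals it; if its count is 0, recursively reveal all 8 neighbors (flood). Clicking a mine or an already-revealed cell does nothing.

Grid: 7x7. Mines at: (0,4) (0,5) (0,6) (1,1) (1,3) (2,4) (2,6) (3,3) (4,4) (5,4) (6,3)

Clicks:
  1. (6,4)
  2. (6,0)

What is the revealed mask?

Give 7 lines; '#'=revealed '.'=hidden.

Click 1 (6,4) count=2: revealed 1 new [(6,4)] -> total=1
Click 2 (6,0) count=0: revealed 15 new [(2,0) (2,1) (2,2) (3,0) (3,1) (3,2) (4,0) (4,1) (4,2) (5,0) (5,1) (5,2) (6,0) (6,1) (6,2)] -> total=16

Answer: .......
.......
###....
###....
###....
###....
###.#..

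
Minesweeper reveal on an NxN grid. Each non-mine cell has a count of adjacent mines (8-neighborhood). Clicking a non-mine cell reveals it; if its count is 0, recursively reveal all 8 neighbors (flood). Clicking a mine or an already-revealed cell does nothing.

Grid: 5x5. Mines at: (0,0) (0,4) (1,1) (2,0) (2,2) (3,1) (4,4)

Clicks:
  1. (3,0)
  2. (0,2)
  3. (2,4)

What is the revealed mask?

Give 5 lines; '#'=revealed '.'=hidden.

Answer: ..#..
...##
...##
#..##
.....

Derivation:
Click 1 (3,0) count=2: revealed 1 new [(3,0)] -> total=1
Click 2 (0,2) count=1: revealed 1 new [(0,2)] -> total=2
Click 3 (2,4) count=0: revealed 6 new [(1,3) (1,4) (2,3) (2,4) (3,3) (3,4)] -> total=8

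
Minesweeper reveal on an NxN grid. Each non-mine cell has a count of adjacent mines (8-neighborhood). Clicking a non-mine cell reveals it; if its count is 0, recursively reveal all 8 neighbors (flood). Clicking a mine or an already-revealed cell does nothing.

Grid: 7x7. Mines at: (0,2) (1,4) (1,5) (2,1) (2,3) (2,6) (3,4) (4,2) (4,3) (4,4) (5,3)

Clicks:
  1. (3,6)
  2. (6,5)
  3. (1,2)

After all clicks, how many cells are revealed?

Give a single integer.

Answer: 11

Derivation:
Click 1 (3,6) count=1: revealed 1 new [(3,6)] -> total=1
Click 2 (6,5) count=0: revealed 9 new [(3,5) (4,5) (4,6) (5,4) (5,5) (5,6) (6,4) (6,5) (6,6)] -> total=10
Click 3 (1,2) count=3: revealed 1 new [(1,2)] -> total=11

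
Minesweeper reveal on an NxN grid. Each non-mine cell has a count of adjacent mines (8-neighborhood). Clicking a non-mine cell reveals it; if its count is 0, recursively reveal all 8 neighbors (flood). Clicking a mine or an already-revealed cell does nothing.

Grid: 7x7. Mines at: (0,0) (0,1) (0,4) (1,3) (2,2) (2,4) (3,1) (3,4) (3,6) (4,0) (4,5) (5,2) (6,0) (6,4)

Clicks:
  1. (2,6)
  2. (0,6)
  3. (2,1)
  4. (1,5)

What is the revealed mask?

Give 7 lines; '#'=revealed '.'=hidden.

Answer: .....##
.....##
.#...##
.......
.......
.......
.......

Derivation:
Click 1 (2,6) count=1: revealed 1 new [(2,6)] -> total=1
Click 2 (0,6) count=0: revealed 5 new [(0,5) (0,6) (1,5) (1,6) (2,5)] -> total=6
Click 3 (2,1) count=2: revealed 1 new [(2,1)] -> total=7
Click 4 (1,5) count=2: revealed 0 new [(none)] -> total=7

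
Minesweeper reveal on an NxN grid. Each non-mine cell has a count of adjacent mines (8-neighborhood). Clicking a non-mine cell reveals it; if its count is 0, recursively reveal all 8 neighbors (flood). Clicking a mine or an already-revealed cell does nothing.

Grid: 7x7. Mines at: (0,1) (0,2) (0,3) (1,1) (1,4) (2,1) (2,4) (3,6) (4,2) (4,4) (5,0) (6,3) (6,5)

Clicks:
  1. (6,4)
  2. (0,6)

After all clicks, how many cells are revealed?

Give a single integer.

Click 1 (6,4) count=2: revealed 1 new [(6,4)] -> total=1
Click 2 (0,6) count=0: revealed 6 new [(0,5) (0,6) (1,5) (1,6) (2,5) (2,6)] -> total=7

Answer: 7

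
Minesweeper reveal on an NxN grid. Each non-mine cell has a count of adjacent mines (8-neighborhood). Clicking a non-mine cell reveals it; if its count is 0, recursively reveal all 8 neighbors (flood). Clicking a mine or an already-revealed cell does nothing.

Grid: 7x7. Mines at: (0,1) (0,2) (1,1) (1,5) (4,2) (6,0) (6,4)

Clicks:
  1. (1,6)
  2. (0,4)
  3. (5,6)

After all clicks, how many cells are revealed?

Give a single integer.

Click 1 (1,6) count=1: revealed 1 new [(1,6)] -> total=1
Click 2 (0,4) count=1: revealed 1 new [(0,4)] -> total=2
Click 3 (5,6) count=0: revealed 23 new [(1,2) (1,3) (1,4) (2,2) (2,3) (2,4) (2,5) (2,6) (3,2) (3,3) (3,4) (3,5) (3,6) (4,3) (4,4) (4,5) (4,6) (5,3) (5,4) (5,5) (5,6) (6,5) (6,6)] -> total=25

Answer: 25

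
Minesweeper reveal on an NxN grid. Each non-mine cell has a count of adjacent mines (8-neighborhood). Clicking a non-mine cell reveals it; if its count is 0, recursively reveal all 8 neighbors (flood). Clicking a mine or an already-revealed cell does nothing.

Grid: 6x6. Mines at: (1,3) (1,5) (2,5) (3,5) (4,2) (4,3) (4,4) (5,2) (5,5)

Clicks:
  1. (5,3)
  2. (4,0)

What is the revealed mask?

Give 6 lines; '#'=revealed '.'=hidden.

Click 1 (5,3) count=4: revealed 1 new [(5,3)] -> total=1
Click 2 (4,0) count=0: revealed 16 new [(0,0) (0,1) (0,2) (1,0) (1,1) (1,2) (2,0) (2,1) (2,2) (3,0) (3,1) (3,2) (4,0) (4,1) (5,0) (5,1)] -> total=17

Answer: ###...
###...
###...
###...
##....
##.#..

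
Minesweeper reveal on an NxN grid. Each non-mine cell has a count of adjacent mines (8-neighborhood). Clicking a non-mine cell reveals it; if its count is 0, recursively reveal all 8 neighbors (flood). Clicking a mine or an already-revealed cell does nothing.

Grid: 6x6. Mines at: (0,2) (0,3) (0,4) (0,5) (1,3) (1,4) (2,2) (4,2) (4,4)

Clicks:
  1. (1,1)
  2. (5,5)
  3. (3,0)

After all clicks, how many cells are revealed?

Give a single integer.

Click 1 (1,1) count=2: revealed 1 new [(1,1)] -> total=1
Click 2 (5,5) count=1: revealed 1 new [(5,5)] -> total=2
Click 3 (3,0) count=0: revealed 11 new [(0,0) (0,1) (1,0) (2,0) (2,1) (3,0) (3,1) (4,0) (4,1) (5,0) (5,1)] -> total=13

Answer: 13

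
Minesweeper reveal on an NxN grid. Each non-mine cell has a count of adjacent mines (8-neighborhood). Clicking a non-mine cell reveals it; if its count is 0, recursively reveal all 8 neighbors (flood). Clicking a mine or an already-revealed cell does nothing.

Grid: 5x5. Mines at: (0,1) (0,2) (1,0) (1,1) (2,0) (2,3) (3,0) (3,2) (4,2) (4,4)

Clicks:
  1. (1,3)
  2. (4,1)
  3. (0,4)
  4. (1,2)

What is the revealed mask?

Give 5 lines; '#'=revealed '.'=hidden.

Answer: ...##
..###
.....
.....
.#...

Derivation:
Click 1 (1,3) count=2: revealed 1 new [(1,3)] -> total=1
Click 2 (4,1) count=3: revealed 1 new [(4,1)] -> total=2
Click 3 (0,4) count=0: revealed 3 new [(0,3) (0,4) (1,4)] -> total=5
Click 4 (1,2) count=4: revealed 1 new [(1,2)] -> total=6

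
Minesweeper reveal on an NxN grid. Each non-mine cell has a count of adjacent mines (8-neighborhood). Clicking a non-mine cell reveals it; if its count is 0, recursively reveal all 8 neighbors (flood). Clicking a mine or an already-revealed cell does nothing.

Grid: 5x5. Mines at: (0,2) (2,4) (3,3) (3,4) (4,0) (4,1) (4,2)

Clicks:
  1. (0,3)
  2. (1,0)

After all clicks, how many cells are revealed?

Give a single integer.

Click 1 (0,3) count=1: revealed 1 new [(0,3)] -> total=1
Click 2 (1,0) count=0: revealed 11 new [(0,0) (0,1) (1,0) (1,1) (1,2) (2,0) (2,1) (2,2) (3,0) (3,1) (3,2)] -> total=12

Answer: 12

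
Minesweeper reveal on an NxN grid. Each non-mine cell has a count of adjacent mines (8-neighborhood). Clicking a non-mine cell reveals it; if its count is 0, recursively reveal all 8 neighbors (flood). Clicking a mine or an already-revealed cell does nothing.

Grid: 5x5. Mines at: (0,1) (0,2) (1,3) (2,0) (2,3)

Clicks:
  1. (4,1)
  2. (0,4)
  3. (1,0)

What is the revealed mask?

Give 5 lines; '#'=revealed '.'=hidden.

Click 1 (4,1) count=0: revealed 10 new [(3,0) (3,1) (3,2) (3,3) (3,4) (4,0) (4,1) (4,2) (4,3) (4,4)] -> total=10
Click 2 (0,4) count=1: revealed 1 new [(0,4)] -> total=11
Click 3 (1,0) count=2: revealed 1 new [(1,0)] -> total=12

Answer: ....#
#....
.....
#####
#####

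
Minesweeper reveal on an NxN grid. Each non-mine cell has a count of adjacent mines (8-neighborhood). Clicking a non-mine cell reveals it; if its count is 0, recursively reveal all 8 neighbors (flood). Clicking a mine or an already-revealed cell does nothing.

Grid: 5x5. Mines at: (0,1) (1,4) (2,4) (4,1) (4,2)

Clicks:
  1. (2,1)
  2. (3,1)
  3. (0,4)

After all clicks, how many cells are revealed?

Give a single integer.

Click 1 (2,1) count=0: revealed 12 new [(1,0) (1,1) (1,2) (1,3) (2,0) (2,1) (2,2) (2,3) (3,0) (3,1) (3,2) (3,3)] -> total=12
Click 2 (3,1) count=2: revealed 0 new [(none)] -> total=12
Click 3 (0,4) count=1: revealed 1 new [(0,4)] -> total=13

Answer: 13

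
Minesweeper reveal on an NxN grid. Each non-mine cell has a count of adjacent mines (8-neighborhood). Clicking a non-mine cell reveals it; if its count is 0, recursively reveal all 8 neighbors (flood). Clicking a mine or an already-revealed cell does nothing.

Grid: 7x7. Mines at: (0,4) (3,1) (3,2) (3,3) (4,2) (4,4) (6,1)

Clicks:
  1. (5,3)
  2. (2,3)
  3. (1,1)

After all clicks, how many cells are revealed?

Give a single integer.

Click 1 (5,3) count=2: revealed 1 new [(5,3)] -> total=1
Click 2 (2,3) count=2: revealed 1 new [(2,3)] -> total=2
Click 3 (1,1) count=0: revealed 11 new [(0,0) (0,1) (0,2) (0,3) (1,0) (1,1) (1,2) (1,3) (2,0) (2,1) (2,2)] -> total=13

Answer: 13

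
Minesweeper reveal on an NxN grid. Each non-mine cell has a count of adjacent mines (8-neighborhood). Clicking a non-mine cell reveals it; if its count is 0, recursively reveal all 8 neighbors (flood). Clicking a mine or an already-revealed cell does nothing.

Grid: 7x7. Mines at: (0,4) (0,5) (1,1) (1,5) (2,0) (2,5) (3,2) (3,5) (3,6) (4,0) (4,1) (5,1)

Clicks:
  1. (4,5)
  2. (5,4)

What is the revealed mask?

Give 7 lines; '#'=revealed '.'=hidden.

Answer: .......
.......
.......
.......
..#####
..#####
..#####

Derivation:
Click 1 (4,5) count=2: revealed 1 new [(4,5)] -> total=1
Click 2 (5,4) count=0: revealed 14 new [(4,2) (4,3) (4,4) (4,6) (5,2) (5,3) (5,4) (5,5) (5,6) (6,2) (6,3) (6,4) (6,5) (6,6)] -> total=15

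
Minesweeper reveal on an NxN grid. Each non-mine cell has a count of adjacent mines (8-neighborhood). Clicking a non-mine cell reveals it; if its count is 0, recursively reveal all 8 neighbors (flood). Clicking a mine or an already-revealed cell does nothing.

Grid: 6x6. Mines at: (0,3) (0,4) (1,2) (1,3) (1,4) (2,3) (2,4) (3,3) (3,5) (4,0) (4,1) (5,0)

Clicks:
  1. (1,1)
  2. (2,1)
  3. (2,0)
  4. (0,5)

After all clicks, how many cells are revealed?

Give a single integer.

Answer: 9

Derivation:
Click 1 (1,1) count=1: revealed 1 new [(1,1)] -> total=1
Click 2 (2,1) count=1: revealed 1 new [(2,1)] -> total=2
Click 3 (2,0) count=0: revealed 6 new [(0,0) (0,1) (1,0) (2,0) (3,0) (3,1)] -> total=8
Click 4 (0,5) count=2: revealed 1 new [(0,5)] -> total=9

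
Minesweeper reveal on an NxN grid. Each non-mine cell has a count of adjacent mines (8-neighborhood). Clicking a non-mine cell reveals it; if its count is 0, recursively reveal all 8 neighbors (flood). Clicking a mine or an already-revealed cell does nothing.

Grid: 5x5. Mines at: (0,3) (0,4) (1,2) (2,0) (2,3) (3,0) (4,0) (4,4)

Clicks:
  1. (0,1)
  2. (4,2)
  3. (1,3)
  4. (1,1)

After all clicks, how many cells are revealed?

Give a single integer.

Click 1 (0,1) count=1: revealed 1 new [(0,1)] -> total=1
Click 2 (4,2) count=0: revealed 6 new [(3,1) (3,2) (3,3) (4,1) (4,2) (4,3)] -> total=7
Click 3 (1,3) count=4: revealed 1 new [(1,3)] -> total=8
Click 4 (1,1) count=2: revealed 1 new [(1,1)] -> total=9

Answer: 9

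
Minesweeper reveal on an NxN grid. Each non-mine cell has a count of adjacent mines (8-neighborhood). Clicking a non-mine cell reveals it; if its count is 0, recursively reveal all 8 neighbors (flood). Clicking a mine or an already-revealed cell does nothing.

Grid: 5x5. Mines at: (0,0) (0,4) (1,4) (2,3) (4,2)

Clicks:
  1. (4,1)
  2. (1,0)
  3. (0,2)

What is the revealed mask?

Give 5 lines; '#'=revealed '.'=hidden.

Click 1 (4,1) count=1: revealed 1 new [(4,1)] -> total=1
Click 2 (1,0) count=1: revealed 1 new [(1,0)] -> total=2
Click 3 (0,2) count=0: revealed 6 new [(0,1) (0,2) (0,3) (1,1) (1,2) (1,3)] -> total=8

Answer: .###.
####.
.....
.....
.#...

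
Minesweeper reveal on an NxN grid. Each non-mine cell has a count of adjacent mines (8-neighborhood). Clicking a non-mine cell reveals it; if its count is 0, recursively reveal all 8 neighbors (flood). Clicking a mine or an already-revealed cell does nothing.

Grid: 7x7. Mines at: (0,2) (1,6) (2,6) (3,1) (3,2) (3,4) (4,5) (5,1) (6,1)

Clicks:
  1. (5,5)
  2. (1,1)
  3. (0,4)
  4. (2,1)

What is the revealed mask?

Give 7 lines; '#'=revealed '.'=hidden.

Answer: ...###.
.#.###.
.#.###.
.......
.......
.....#.
.......

Derivation:
Click 1 (5,5) count=1: revealed 1 new [(5,5)] -> total=1
Click 2 (1,1) count=1: revealed 1 new [(1,1)] -> total=2
Click 3 (0,4) count=0: revealed 9 new [(0,3) (0,4) (0,5) (1,3) (1,4) (1,5) (2,3) (2,4) (2,5)] -> total=11
Click 4 (2,1) count=2: revealed 1 new [(2,1)] -> total=12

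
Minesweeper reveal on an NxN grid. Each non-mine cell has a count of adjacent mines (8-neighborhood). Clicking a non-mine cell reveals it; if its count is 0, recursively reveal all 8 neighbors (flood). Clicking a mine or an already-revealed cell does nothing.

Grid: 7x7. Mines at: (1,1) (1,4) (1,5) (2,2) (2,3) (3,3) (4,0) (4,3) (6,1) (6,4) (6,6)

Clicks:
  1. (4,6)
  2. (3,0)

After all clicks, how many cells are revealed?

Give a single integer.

Click 1 (4,6) count=0: revealed 12 new [(2,4) (2,5) (2,6) (3,4) (3,5) (3,6) (4,4) (4,5) (4,6) (5,4) (5,5) (5,6)] -> total=12
Click 2 (3,0) count=1: revealed 1 new [(3,0)] -> total=13

Answer: 13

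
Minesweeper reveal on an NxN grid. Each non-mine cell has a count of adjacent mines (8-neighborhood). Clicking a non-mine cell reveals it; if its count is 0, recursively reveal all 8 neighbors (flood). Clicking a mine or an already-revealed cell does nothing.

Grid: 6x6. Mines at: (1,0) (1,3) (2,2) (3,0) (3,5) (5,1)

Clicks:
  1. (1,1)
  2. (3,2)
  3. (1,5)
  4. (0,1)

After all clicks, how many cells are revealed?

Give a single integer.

Answer: 9

Derivation:
Click 1 (1,1) count=2: revealed 1 new [(1,1)] -> total=1
Click 2 (3,2) count=1: revealed 1 new [(3,2)] -> total=2
Click 3 (1,5) count=0: revealed 6 new [(0,4) (0,5) (1,4) (1,5) (2,4) (2,5)] -> total=8
Click 4 (0,1) count=1: revealed 1 new [(0,1)] -> total=9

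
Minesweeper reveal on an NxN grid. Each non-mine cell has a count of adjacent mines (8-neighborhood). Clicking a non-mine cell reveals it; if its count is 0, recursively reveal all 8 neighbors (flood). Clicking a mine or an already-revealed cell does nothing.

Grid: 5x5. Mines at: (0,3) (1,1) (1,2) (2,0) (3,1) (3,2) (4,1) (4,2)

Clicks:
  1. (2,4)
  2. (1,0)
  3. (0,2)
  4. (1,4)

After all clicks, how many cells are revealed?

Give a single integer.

Answer: 10

Derivation:
Click 1 (2,4) count=0: revealed 8 new [(1,3) (1,4) (2,3) (2,4) (3,3) (3,4) (4,3) (4,4)] -> total=8
Click 2 (1,0) count=2: revealed 1 new [(1,0)] -> total=9
Click 3 (0,2) count=3: revealed 1 new [(0,2)] -> total=10
Click 4 (1,4) count=1: revealed 0 new [(none)] -> total=10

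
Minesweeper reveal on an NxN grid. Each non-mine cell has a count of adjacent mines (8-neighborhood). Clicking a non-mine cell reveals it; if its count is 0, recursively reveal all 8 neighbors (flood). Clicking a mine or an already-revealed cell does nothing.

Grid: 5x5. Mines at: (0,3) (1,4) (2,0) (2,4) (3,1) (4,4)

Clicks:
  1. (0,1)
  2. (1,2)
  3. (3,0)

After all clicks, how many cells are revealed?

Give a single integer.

Answer: 7

Derivation:
Click 1 (0,1) count=0: revealed 6 new [(0,0) (0,1) (0,2) (1,0) (1,1) (1,2)] -> total=6
Click 2 (1,2) count=1: revealed 0 new [(none)] -> total=6
Click 3 (3,0) count=2: revealed 1 new [(3,0)] -> total=7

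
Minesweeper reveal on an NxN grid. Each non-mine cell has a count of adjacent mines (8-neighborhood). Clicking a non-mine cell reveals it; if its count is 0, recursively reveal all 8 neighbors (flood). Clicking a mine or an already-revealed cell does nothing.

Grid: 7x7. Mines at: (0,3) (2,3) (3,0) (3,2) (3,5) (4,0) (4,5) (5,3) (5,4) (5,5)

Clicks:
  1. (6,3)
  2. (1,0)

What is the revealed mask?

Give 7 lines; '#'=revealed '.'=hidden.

Click 1 (6,3) count=2: revealed 1 new [(6,3)] -> total=1
Click 2 (1,0) count=0: revealed 9 new [(0,0) (0,1) (0,2) (1,0) (1,1) (1,2) (2,0) (2,1) (2,2)] -> total=10

Answer: ###....
###....
###....
.......
.......
.......
...#...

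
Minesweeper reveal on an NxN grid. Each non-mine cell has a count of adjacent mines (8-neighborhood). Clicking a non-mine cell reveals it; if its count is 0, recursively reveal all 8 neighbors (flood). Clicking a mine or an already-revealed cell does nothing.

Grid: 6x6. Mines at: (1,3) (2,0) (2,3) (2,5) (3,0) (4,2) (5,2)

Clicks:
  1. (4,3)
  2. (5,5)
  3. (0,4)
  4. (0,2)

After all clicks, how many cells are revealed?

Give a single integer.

Answer: 11

Derivation:
Click 1 (4,3) count=2: revealed 1 new [(4,3)] -> total=1
Click 2 (5,5) count=0: revealed 8 new [(3,3) (3,4) (3,5) (4,4) (4,5) (5,3) (5,4) (5,5)] -> total=9
Click 3 (0,4) count=1: revealed 1 new [(0,4)] -> total=10
Click 4 (0,2) count=1: revealed 1 new [(0,2)] -> total=11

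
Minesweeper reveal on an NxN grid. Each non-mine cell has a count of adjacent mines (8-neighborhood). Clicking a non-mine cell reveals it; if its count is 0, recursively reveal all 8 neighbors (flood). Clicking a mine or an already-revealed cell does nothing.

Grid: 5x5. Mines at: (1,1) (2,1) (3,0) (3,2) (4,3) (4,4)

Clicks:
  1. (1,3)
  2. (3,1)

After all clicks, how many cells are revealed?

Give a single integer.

Click 1 (1,3) count=0: revealed 11 new [(0,2) (0,3) (0,4) (1,2) (1,3) (1,4) (2,2) (2,3) (2,4) (3,3) (3,4)] -> total=11
Click 2 (3,1) count=3: revealed 1 new [(3,1)] -> total=12

Answer: 12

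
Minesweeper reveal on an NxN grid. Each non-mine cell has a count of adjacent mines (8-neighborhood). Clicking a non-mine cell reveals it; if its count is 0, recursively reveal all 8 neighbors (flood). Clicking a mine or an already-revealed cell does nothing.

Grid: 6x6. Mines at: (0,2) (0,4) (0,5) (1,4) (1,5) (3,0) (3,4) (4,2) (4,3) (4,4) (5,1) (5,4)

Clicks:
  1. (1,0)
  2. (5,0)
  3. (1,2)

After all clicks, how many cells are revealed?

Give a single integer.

Click 1 (1,0) count=0: revealed 6 new [(0,0) (0,1) (1,0) (1,1) (2,0) (2,1)] -> total=6
Click 2 (5,0) count=1: revealed 1 new [(5,0)] -> total=7
Click 3 (1,2) count=1: revealed 1 new [(1,2)] -> total=8

Answer: 8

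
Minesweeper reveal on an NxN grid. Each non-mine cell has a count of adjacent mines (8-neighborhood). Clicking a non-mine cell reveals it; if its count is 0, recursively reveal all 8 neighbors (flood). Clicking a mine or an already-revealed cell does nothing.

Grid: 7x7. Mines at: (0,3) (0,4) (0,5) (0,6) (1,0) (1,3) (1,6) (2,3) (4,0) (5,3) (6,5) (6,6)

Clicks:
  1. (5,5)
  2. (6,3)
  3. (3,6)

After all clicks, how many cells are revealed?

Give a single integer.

Answer: 13

Derivation:
Click 1 (5,5) count=2: revealed 1 new [(5,5)] -> total=1
Click 2 (6,3) count=1: revealed 1 new [(6,3)] -> total=2
Click 3 (3,6) count=0: revealed 11 new [(2,4) (2,5) (2,6) (3,4) (3,5) (3,6) (4,4) (4,5) (4,6) (5,4) (5,6)] -> total=13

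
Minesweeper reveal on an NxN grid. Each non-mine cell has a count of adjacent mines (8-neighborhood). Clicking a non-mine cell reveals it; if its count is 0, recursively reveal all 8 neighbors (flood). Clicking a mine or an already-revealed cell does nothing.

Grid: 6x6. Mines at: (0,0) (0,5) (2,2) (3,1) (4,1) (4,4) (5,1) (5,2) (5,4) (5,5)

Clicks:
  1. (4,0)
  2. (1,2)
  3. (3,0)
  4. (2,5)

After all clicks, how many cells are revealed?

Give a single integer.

Answer: 12

Derivation:
Click 1 (4,0) count=3: revealed 1 new [(4,0)] -> total=1
Click 2 (1,2) count=1: revealed 1 new [(1,2)] -> total=2
Click 3 (3,0) count=2: revealed 1 new [(3,0)] -> total=3
Click 4 (2,5) count=0: revealed 9 new [(1,3) (1,4) (1,5) (2,3) (2,4) (2,5) (3,3) (3,4) (3,5)] -> total=12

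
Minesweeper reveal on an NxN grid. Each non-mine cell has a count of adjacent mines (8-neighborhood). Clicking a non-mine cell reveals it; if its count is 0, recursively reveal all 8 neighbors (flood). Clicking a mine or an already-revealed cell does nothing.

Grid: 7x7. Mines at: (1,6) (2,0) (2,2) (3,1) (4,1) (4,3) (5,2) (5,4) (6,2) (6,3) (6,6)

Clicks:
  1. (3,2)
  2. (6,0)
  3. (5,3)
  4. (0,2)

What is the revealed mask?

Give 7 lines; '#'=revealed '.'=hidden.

Answer: ######.
######.
...####
..#####
....###
##.#.##
##.....

Derivation:
Click 1 (3,2) count=4: revealed 1 new [(3,2)] -> total=1
Click 2 (6,0) count=0: revealed 4 new [(5,0) (5,1) (6,0) (6,1)] -> total=5
Click 3 (5,3) count=5: revealed 1 new [(5,3)] -> total=6
Click 4 (0,2) count=0: revealed 25 new [(0,0) (0,1) (0,2) (0,3) (0,4) (0,5) (1,0) (1,1) (1,2) (1,3) (1,4) (1,5) (2,3) (2,4) (2,5) (2,6) (3,3) (3,4) (3,5) (3,6) (4,4) (4,5) (4,6) (5,5) (5,6)] -> total=31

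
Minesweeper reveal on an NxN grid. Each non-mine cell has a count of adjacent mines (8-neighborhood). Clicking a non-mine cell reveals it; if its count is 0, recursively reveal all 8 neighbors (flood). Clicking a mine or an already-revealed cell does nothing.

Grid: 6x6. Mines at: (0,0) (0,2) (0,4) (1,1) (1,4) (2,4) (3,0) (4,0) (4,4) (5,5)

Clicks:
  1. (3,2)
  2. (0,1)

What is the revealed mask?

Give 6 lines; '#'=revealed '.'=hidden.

Answer: .#....
......
.###..
.###..
.###..
.###..

Derivation:
Click 1 (3,2) count=0: revealed 12 new [(2,1) (2,2) (2,3) (3,1) (3,2) (3,3) (4,1) (4,2) (4,3) (5,1) (5,2) (5,3)] -> total=12
Click 2 (0,1) count=3: revealed 1 new [(0,1)] -> total=13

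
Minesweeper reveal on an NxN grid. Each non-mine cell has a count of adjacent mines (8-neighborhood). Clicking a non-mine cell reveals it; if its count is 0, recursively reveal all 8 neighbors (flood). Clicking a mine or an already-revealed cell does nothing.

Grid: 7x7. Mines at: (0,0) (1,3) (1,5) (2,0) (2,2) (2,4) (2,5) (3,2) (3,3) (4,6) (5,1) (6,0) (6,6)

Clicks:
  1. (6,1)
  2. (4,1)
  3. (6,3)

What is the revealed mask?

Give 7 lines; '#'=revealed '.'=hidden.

Answer: .......
.......
.......
.......
.#####.
..####.
.#####.

Derivation:
Click 1 (6,1) count=2: revealed 1 new [(6,1)] -> total=1
Click 2 (4,1) count=2: revealed 1 new [(4,1)] -> total=2
Click 3 (6,3) count=0: revealed 12 new [(4,2) (4,3) (4,4) (4,5) (5,2) (5,3) (5,4) (5,5) (6,2) (6,3) (6,4) (6,5)] -> total=14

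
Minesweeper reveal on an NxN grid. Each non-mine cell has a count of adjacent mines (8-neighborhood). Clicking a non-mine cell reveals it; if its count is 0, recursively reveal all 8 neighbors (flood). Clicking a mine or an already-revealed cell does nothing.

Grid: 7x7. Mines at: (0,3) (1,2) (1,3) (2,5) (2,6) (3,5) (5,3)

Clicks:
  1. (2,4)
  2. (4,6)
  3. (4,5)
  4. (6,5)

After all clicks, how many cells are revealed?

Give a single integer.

Click 1 (2,4) count=3: revealed 1 new [(2,4)] -> total=1
Click 2 (4,6) count=1: revealed 1 new [(4,6)] -> total=2
Click 3 (4,5) count=1: revealed 1 new [(4,5)] -> total=3
Click 4 (6,5) count=0: revealed 7 new [(4,4) (5,4) (5,5) (5,6) (6,4) (6,5) (6,6)] -> total=10

Answer: 10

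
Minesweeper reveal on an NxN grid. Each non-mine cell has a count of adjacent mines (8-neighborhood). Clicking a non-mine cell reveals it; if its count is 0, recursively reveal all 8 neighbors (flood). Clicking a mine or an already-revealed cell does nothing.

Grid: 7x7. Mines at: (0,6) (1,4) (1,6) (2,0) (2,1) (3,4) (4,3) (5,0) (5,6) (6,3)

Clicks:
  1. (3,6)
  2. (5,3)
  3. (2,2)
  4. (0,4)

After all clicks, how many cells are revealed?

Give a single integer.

Answer: 9

Derivation:
Click 1 (3,6) count=0: revealed 6 new [(2,5) (2,6) (3,5) (3,6) (4,5) (4,6)] -> total=6
Click 2 (5,3) count=2: revealed 1 new [(5,3)] -> total=7
Click 3 (2,2) count=1: revealed 1 new [(2,2)] -> total=8
Click 4 (0,4) count=1: revealed 1 new [(0,4)] -> total=9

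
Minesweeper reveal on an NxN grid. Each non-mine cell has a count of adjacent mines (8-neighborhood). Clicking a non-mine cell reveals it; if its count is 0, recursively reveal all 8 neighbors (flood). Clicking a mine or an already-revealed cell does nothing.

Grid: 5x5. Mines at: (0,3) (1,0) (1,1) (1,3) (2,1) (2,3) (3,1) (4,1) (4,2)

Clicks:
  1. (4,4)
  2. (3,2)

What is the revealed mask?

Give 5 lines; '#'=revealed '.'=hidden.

Click 1 (4,4) count=0: revealed 4 new [(3,3) (3,4) (4,3) (4,4)] -> total=4
Click 2 (3,2) count=5: revealed 1 new [(3,2)] -> total=5

Answer: .....
.....
.....
..###
...##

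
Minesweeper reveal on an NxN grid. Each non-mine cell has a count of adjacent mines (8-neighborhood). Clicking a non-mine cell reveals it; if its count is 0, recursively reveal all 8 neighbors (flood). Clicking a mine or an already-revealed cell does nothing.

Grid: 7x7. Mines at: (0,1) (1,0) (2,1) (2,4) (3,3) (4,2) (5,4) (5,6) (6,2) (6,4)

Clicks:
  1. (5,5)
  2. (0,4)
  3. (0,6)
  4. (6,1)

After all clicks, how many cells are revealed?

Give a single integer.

Answer: 18

Derivation:
Click 1 (5,5) count=3: revealed 1 new [(5,5)] -> total=1
Click 2 (0,4) count=0: revealed 16 new [(0,2) (0,3) (0,4) (0,5) (0,6) (1,2) (1,3) (1,4) (1,5) (1,6) (2,5) (2,6) (3,5) (3,6) (4,5) (4,6)] -> total=17
Click 3 (0,6) count=0: revealed 0 new [(none)] -> total=17
Click 4 (6,1) count=1: revealed 1 new [(6,1)] -> total=18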